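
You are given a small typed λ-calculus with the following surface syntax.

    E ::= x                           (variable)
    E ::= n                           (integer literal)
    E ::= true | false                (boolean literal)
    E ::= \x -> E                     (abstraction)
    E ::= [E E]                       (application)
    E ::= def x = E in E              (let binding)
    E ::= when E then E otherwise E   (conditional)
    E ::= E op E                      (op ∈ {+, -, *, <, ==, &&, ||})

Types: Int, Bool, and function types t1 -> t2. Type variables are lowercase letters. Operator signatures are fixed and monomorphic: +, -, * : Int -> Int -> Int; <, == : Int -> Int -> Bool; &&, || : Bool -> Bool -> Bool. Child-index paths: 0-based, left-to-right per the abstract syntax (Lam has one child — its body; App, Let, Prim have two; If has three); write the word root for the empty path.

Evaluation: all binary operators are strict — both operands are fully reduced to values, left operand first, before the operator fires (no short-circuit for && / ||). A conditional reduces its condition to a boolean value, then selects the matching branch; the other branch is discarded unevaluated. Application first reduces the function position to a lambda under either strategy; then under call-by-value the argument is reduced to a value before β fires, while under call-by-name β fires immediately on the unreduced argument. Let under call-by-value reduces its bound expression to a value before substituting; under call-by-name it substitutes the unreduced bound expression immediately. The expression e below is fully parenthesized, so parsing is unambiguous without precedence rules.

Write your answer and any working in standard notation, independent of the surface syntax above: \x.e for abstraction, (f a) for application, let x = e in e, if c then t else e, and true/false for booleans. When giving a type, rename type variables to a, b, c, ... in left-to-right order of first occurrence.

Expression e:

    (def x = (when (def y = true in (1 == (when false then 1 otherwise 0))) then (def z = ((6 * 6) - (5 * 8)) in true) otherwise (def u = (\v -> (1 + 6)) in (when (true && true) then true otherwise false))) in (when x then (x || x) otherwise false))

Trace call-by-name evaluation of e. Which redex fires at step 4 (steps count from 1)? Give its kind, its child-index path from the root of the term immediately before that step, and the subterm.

Derivation:
step 0: (let x = (if (let y = true in (1 == (if false then 1 else 0))) then (let z = ((6 * 6) - (5 * 8)) in true) else (let u = (\v.(1 + 6)) in (if (true && true) then true else false))) in (if x then (x || x) else false))
step 1: [let@root] (if (if (let y = true in (1 == (if false then 1 else 0))) then (let z = ((6 * 6) - (5 * 8)) in true) else (let u = (\v.(1 + 6)) in (if (true && true) then true else false))) then ((if (let y = true in (1 == (if false then 1 else 0))) then (let z = ((6 * 6) - (5 * 8)) in true) else (let u = (\v.(1 + 6)) in (if (true && true) then true else false))) || (if (let y = true in (1 == (if false then 1 else 0))) then (let z = ((6 * 6) - (5 * 8)) in true) else (let u = (\v.(1 + 6)) in (if (true && true) then true else false)))) else false)
step 2: [let@0.0] (if (if (1 == (if false then 1 else 0)) then (let z = ((6 * 6) - (5 * 8)) in true) else (let u = (\v.(1 + 6)) in (if (true && true) then true else false))) then ((if (let y = true in (1 == (if false then 1 else 0))) then (let z = ((6 * 6) - (5 * 8)) in true) else (let u = (\v.(1 + 6)) in (if (true && true) then true else false))) || (if (let y = true in (1 == (if false then 1 else 0))) then (let z = ((6 * 6) - (5 * 8)) in true) else (let u = (\v.(1 + 6)) in (if (true && true) then true else false)))) else false)
step 3: [if@0.0.1] (if (if (1 == 0) then (let z = ((6 * 6) - (5 * 8)) in true) else (let u = (\v.(1 + 6)) in (if (true && true) then true else false))) then ((if (let y = true in (1 == (if false then 1 else 0))) then (let z = ((6 * 6) - (5 * 8)) in true) else (let u = (\v.(1 + 6)) in (if (true && true) then true else false))) || (if (let y = true in (1 == (if false then 1 else 0))) then (let z = ((6 * 6) - (5 * 8)) in true) else (let u = (\v.(1 + 6)) in (if (true && true) then true else false)))) else false)
step 4: [delta@0.0] (if (if false then (let z = ((6 * 6) - (5 * 8)) in true) else (let u = (\v.(1 + 6)) in (if (true && true) then true else false))) then ((if (let y = true in (1 == (if false then 1 else 0))) then (let z = ((6 * 6) - (5 * 8)) in true) else (let u = (\v.(1 + 6)) in (if (true && true) then true else false))) || (if (let y = true in (1 == (if false then 1 else 0))) then (let z = ((6 * 6) - (5 * 8)) in true) else (let u = (\v.(1 + 6)) in (if (true && true) then true else false)))) else false)

Answer: delta at 0.0 : (1 == 0)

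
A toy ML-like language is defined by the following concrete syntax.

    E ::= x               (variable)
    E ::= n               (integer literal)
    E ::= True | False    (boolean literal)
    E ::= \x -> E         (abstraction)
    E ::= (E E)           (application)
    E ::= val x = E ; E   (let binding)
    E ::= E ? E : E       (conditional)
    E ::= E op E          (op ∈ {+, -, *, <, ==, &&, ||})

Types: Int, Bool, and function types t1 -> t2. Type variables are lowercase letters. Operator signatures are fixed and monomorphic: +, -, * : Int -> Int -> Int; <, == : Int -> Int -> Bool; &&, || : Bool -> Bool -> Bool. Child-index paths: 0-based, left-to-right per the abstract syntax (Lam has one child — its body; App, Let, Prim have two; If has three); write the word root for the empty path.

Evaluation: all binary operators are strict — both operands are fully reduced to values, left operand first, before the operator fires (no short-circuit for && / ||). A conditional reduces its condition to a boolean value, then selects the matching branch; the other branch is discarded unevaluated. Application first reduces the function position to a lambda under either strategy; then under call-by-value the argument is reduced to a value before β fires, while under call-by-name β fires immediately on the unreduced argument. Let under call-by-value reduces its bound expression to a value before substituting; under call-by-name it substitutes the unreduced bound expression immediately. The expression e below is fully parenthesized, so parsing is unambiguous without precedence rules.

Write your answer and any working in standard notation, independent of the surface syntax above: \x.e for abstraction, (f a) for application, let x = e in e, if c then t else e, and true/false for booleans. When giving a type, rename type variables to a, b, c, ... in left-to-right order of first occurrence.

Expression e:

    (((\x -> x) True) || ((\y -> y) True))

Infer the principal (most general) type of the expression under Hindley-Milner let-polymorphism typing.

Answer: Bool

Derivation:
x : a
\x._ : a -> a
  unify a -> a ~ Bool -> b
  unify a ~ Bool
  unify Bool ~ b
_ _ : Bool
  unify Bool ~ Bool
y : c
\y._ : c -> c
  unify c -> c ~ Bool -> d
  unify c ~ Bool
  unify Bool ~ d
_ _ : Bool
  unify Bool ~ Bool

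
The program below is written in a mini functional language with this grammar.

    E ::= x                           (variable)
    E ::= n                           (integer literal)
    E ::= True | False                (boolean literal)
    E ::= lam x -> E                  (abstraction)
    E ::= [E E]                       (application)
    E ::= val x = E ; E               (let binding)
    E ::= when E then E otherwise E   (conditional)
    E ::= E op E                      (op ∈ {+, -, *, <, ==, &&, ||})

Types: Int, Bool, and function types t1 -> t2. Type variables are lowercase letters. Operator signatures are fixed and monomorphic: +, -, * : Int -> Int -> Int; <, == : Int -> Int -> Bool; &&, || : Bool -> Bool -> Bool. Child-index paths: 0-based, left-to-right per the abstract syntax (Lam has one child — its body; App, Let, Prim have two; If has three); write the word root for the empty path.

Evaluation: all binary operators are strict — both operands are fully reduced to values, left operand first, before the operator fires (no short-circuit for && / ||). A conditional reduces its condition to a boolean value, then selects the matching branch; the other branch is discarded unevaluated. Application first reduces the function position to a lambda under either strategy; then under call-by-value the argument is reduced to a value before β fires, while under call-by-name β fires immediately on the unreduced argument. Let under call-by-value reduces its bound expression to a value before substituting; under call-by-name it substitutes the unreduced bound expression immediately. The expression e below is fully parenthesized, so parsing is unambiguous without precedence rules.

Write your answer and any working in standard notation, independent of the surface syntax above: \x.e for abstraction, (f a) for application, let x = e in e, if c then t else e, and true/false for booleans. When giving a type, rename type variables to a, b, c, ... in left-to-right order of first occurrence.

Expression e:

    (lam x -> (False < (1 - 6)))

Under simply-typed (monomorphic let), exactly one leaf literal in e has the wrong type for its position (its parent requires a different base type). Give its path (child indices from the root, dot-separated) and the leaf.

Derivation:
  unify Bool ~ Int
  FAIL: mismatch Bool ~ Int

Answer: 0.0 : false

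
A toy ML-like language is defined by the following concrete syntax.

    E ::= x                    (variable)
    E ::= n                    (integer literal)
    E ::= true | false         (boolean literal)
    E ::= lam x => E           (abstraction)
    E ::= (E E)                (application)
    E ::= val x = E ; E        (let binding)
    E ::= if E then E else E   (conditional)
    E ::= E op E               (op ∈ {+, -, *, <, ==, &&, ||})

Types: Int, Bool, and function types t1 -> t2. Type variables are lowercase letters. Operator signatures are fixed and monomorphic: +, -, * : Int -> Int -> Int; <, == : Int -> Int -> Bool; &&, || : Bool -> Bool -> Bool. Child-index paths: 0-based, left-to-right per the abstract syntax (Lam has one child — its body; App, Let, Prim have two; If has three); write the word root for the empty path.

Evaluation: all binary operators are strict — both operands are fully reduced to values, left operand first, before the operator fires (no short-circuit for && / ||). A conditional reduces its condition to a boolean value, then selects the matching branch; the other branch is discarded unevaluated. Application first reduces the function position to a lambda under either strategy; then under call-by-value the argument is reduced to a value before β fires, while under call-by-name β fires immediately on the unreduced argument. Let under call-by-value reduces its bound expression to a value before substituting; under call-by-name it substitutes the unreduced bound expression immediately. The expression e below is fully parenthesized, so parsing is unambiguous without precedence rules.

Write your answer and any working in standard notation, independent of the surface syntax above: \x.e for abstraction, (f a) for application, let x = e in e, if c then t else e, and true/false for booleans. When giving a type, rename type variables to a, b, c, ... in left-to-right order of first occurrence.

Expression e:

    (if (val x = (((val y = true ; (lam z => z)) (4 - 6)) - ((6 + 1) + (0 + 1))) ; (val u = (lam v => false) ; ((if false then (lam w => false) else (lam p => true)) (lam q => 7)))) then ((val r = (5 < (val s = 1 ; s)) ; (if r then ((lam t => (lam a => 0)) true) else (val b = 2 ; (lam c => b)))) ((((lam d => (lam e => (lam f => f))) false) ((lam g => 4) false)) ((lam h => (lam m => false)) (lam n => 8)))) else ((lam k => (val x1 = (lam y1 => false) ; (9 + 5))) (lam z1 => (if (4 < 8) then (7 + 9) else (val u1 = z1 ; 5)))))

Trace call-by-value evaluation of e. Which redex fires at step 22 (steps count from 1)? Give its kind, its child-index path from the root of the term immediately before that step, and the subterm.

Trace:
step 0: (if (let x = (((let y = true in (\z.z)) (4 - 6)) - ((6 + 1) + (0 + 1))) in (let u = (\v.false) in ((if false then (\w.false) else (\p.true)) (\q.7)))) then ((let r = (5 < (let s = 1 in s)) in (if r then ((\t.(\a.0)) true) else (let b = 2 in (\c.b)))) ((((\d.(\e.(\f.f))) false) ((\g.4) false)) ((\h.(\m.false)) (\n.8)))) else ((\k.(let x1 = (\y1.false) in (9 + 5))) (\z1.(if (4 < 8) then (7 + 9) else (let u1 = z1 in 5)))))
step 1: [let@0.0.0.0] (if (let x = (((\z.z) (4 - 6)) - ((6 + 1) + (0 + 1))) in (let u = (\v.false) in ((if false then (\w.false) else (\p.true)) (\q.7)))) then ((let r = (5 < (let s = 1 in s)) in (if r then ((\t.(\a.0)) true) else (let b = 2 in (\c.b)))) ((((\d.(\e.(\f.f))) false) ((\g.4) false)) ((\h.(\m.false)) (\n.8)))) else ((\k.(let x1 = (\y1.false) in (9 + 5))) (\z1.(if (4 < 8) then (7 + 9) else (let u1 = z1 in 5)))))
step 2: [delta@0.0.0.1] (if (let x = (((\z.z) -2) - ((6 + 1) + (0 + 1))) in (let u = (\v.false) in ((if false then (\w.false) else (\p.true)) (\q.7)))) then ((let r = (5 < (let s = 1 in s)) in (if r then ((\t.(\a.0)) true) else (let b = 2 in (\c.b)))) ((((\d.(\e.(\f.f))) false) ((\g.4) false)) ((\h.(\m.false)) (\n.8)))) else ((\k.(let x1 = (\y1.false) in (9 + 5))) (\z1.(if (4 < 8) then (7 + 9) else (let u1 = z1 in 5)))))
step 3: [beta@0.0.0] (if (let x = (-2 - ((6 + 1) + (0 + 1))) in (let u = (\v.false) in ((if false then (\w.false) else (\p.true)) (\q.7)))) then ((let r = (5 < (let s = 1 in s)) in (if r then ((\t.(\a.0)) true) else (let b = 2 in (\c.b)))) ((((\d.(\e.(\f.f))) false) ((\g.4) false)) ((\h.(\m.false)) (\n.8)))) else ((\k.(let x1 = (\y1.false) in (9 + 5))) (\z1.(if (4 < 8) then (7 + 9) else (let u1 = z1 in 5)))))
step 4: [delta@0.0.1.0] (if (let x = (-2 - (7 + (0 + 1))) in (let u = (\v.false) in ((if false then (\w.false) else (\p.true)) (\q.7)))) then ((let r = (5 < (let s = 1 in s)) in (if r then ((\t.(\a.0)) true) else (let b = 2 in (\c.b)))) ((((\d.(\e.(\f.f))) false) ((\g.4) false)) ((\h.(\m.false)) (\n.8)))) else ((\k.(let x1 = (\y1.false) in (9 + 5))) (\z1.(if (4 < 8) then (7 + 9) else (let u1 = z1 in 5)))))
step 5: [delta@0.0.1.1] (if (let x = (-2 - (7 + 1)) in (let u = (\v.false) in ((if false then (\w.false) else (\p.true)) (\q.7)))) then ((let r = (5 < (let s = 1 in s)) in (if r then ((\t.(\a.0)) true) else (let b = 2 in (\c.b)))) ((((\d.(\e.(\f.f))) false) ((\g.4) false)) ((\h.(\m.false)) (\n.8)))) else ((\k.(let x1 = (\y1.false) in (9 + 5))) (\z1.(if (4 < 8) then (7 + 9) else (let u1 = z1 in 5)))))
step 6: [delta@0.0.1] (if (let x = (-2 - 8) in (let u = (\v.false) in ((if false then (\w.false) else (\p.true)) (\q.7)))) then ((let r = (5 < (let s = 1 in s)) in (if r then ((\t.(\a.0)) true) else (let b = 2 in (\c.b)))) ((((\d.(\e.(\f.f))) false) ((\g.4) false)) ((\h.(\m.false)) (\n.8)))) else ((\k.(let x1 = (\y1.false) in (9 + 5))) (\z1.(if (4 < 8) then (7 + 9) else (let u1 = z1 in 5)))))
step 7: [delta@0.0] (if (let x = -10 in (let u = (\v.false) in ((if false then (\w.false) else (\p.true)) (\q.7)))) then ((let r = (5 < (let s = 1 in s)) in (if r then ((\t.(\a.0)) true) else (let b = 2 in (\c.b)))) ((((\d.(\e.(\f.f))) false) ((\g.4) false)) ((\h.(\m.false)) (\n.8)))) else ((\k.(let x1 = (\y1.false) in (9 + 5))) (\z1.(if (4 < 8) then (7 + 9) else (let u1 = z1 in 5)))))
step 8: [let@0] (if (let u = (\v.false) in ((if false then (\w.false) else (\p.true)) (\q.7))) then ((let r = (5 < (let s = 1 in s)) in (if r then ((\t.(\a.0)) true) else (let b = 2 in (\c.b)))) ((((\d.(\e.(\f.f))) false) ((\g.4) false)) ((\h.(\m.false)) (\n.8)))) else ((\k.(let x1 = (\y1.false) in (9 + 5))) (\z1.(if (4 < 8) then (7 + 9) else (let u1 = z1 in 5)))))
step 9: [let@0] (if ((if false then (\w.false) else (\p.true)) (\q.7)) then ((let r = (5 < (let s = 1 in s)) in (if r then ((\t.(\a.0)) true) else (let b = 2 in (\c.b)))) ((((\d.(\e.(\f.f))) false) ((\g.4) false)) ((\h.(\m.false)) (\n.8)))) else ((\k.(let x1 = (\y1.false) in (9 + 5))) (\z1.(if (4 < 8) then (7 + 9) else (let u1 = z1 in 5)))))
step 10: [if@0.0] (if ((\p.true) (\q.7)) then ((let r = (5 < (let s = 1 in s)) in (if r then ((\t.(\a.0)) true) else (let b = 2 in (\c.b)))) ((((\d.(\e.(\f.f))) false) ((\g.4) false)) ((\h.(\m.false)) (\n.8)))) else ((\k.(let x1 = (\y1.false) in (9 + 5))) (\z1.(if (4 < 8) then (7 + 9) else (let u1 = z1 in 5)))))
step 11: [beta@0] (if true then ((let r = (5 < (let s = 1 in s)) in (if r then ((\t.(\a.0)) true) else (let b = 2 in (\c.b)))) ((((\d.(\e.(\f.f))) false) ((\g.4) false)) ((\h.(\m.false)) (\n.8)))) else ((\k.(let x1 = (\y1.false) in (9 + 5))) (\z1.(if (4 < 8) then (7 + 9) else (let u1 = z1 in 5)))))
step 12: [if@root] ((let r = (5 < (let s = 1 in s)) in (if r then ((\t.(\a.0)) true) else (let b = 2 in (\c.b)))) ((((\d.(\e.(\f.f))) false) ((\g.4) false)) ((\h.(\m.false)) (\n.8))))
step 13: [let@0.0.1] ((let r = (5 < 1) in (if r then ((\t.(\a.0)) true) else (let b = 2 in (\c.b)))) ((((\d.(\e.(\f.f))) false) ((\g.4) false)) ((\h.(\m.false)) (\n.8))))
step 14: [delta@0.0] ((let r = false in (if r then ((\t.(\a.0)) true) else (let b = 2 in (\c.b)))) ((((\d.(\e.(\f.f))) false) ((\g.4) false)) ((\h.(\m.false)) (\n.8))))
step 15: [let@0] ((if false then ((\t.(\a.0)) true) else (let b = 2 in (\c.b))) ((((\d.(\e.(\f.f))) false) ((\g.4) false)) ((\h.(\m.false)) (\n.8))))
step 16: [if@0] ((let b = 2 in (\c.b)) ((((\d.(\e.(\f.f))) false) ((\g.4) false)) ((\h.(\m.false)) (\n.8))))
step 17: [let@0] ((\c.2) ((((\d.(\e.(\f.f))) false) ((\g.4) false)) ((\h.(\m.false)) (\n.8))))
step 18: [beta@1.0.0] ((\c.2) (((\e.(\f.f)) ((\g.4) false)) ((\h.(\m.false)) (\n.8))))
step 19: [beta@1.0.1] ((\c.2) (((\e.(\f.f)) 4) ((\h.(\m.false)) (\n.8))))
step 20: [beta@1.0] ((\c.2) ((\f.f) ((\h.(\m.false)) (\n.8))))
step 21: [beta@1.1] ((\c.2) ((\f.f) (\m.false)))
step 22: [beta@1] ((\c.2) (\m.false))

Answer: beta at 1 : ((\f.f) (\m.false))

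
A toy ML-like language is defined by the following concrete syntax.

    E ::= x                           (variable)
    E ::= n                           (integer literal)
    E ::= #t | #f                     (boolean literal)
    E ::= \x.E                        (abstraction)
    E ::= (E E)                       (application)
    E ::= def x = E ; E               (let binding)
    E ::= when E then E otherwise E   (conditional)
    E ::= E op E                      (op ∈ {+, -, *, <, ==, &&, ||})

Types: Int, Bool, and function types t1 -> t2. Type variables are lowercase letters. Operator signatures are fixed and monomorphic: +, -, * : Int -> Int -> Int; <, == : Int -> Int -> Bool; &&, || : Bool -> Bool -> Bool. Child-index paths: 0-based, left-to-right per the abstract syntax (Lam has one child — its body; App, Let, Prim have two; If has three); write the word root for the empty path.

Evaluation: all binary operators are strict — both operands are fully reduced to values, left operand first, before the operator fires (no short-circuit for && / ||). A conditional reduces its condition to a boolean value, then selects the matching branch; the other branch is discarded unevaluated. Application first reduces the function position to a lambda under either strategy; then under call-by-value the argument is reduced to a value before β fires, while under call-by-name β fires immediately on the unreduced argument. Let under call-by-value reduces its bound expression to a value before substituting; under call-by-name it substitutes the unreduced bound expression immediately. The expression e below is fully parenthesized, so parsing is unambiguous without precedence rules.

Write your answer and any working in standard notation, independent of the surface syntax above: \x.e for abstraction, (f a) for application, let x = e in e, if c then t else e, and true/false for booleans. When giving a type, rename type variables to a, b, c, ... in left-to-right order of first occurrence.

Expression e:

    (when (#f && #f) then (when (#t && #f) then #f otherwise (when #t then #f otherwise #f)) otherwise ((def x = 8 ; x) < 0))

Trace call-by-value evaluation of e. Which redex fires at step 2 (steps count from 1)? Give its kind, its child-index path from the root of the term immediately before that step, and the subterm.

Derivation:
step 0: (if (false && false) then (if (true && false) then false else (if true then false else false)) else ((let x = 8 in x) < 0))
step 1: [delta@0] (if false then (if (true && false) then false else (if true then false else false)) else ((let x = 8 in x) < 0))
step 2: [if@root] ((let x = 8 in x) < 0)

Answer: if at root : (if false then (if (true && false) then false else (if true then false else false)) else ((let x = 8 in x) < 0))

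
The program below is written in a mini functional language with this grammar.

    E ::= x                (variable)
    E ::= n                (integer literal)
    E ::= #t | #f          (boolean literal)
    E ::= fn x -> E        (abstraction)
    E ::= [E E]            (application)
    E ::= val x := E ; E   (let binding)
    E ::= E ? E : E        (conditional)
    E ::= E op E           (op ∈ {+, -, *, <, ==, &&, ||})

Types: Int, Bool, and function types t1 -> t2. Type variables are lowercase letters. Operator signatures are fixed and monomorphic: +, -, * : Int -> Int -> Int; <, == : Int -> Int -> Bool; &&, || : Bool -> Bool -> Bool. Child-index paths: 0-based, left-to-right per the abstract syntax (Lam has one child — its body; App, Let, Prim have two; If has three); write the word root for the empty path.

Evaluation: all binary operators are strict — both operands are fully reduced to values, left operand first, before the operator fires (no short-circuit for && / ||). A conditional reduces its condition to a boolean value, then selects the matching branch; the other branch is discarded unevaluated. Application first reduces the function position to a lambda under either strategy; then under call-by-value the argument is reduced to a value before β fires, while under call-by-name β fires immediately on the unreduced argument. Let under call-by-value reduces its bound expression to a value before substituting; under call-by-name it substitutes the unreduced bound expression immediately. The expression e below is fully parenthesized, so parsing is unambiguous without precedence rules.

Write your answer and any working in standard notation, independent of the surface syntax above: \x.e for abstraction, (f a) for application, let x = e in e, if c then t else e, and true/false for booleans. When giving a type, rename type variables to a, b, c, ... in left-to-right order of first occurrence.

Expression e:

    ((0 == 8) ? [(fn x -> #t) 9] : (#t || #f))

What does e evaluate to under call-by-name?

Answer: true

Trace:
step 0: (if (0 == 8) then ((\x.true) 9) else (true || false))
step 1: [delta@0] (if false then ((\x.true) 9) else (true || false))
step 2: [if@root] (true || false)
step 3: [delta@root] true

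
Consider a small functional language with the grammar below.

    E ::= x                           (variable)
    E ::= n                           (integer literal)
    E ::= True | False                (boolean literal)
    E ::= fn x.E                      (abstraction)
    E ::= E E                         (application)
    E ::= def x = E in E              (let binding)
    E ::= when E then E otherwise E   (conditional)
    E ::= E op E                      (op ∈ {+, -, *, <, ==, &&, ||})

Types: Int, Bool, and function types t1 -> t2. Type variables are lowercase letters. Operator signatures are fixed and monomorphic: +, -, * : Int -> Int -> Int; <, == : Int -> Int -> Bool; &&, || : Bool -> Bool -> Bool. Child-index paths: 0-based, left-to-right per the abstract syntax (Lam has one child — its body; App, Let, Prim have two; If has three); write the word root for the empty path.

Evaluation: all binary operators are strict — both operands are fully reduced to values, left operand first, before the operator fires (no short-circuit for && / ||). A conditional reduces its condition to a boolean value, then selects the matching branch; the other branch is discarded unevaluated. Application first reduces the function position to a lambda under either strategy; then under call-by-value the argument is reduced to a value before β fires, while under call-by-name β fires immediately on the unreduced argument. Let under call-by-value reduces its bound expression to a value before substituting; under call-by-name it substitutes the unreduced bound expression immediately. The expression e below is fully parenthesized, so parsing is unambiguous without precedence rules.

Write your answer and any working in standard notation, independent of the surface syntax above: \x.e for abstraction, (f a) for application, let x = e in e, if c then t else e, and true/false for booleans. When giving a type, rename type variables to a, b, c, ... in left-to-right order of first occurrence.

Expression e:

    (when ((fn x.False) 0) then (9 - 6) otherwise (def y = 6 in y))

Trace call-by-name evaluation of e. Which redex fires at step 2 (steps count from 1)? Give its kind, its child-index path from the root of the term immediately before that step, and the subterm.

Answer: if at root : (if false then (9 - 6) else (let y = 6 in y))

Working:
step 0: (if ((\x.false) 0) then (9 - 6) else (let y = 6 in y))
step 1: [beta@0] (if false then (9 - 6) else (let y = 6 in y))
step 2: [if@root] (let y = 6 in y)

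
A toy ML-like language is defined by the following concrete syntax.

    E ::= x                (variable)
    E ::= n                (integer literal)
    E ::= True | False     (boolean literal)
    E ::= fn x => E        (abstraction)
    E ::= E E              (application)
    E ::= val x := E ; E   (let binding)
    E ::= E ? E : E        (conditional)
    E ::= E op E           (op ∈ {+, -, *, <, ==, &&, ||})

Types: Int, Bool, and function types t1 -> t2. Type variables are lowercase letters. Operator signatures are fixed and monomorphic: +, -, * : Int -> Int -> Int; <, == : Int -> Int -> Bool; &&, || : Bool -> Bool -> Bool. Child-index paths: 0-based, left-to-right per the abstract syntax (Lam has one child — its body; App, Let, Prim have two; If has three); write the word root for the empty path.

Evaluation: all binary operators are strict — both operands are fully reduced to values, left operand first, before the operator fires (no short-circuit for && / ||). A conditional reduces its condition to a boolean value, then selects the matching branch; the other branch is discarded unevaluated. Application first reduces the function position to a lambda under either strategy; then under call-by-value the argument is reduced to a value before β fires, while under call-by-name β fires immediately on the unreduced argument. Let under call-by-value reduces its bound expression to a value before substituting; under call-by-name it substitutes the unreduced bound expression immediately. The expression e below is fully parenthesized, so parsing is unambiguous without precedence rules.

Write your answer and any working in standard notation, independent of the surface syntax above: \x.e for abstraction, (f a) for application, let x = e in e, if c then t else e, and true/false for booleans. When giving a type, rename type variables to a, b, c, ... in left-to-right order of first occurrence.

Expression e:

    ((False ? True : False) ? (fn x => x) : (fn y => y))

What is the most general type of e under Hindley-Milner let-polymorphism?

Answer: a -> a

Trace:
  unify Bool ~ Bool
  unify Bool ~ Bool
  unify Bool ~ Bool
x : a
\x._ : a -> a
y : b
\y._ : b -> b
  unify a -> a ~ b -> b
  unify a ~ b
  unify b ~ b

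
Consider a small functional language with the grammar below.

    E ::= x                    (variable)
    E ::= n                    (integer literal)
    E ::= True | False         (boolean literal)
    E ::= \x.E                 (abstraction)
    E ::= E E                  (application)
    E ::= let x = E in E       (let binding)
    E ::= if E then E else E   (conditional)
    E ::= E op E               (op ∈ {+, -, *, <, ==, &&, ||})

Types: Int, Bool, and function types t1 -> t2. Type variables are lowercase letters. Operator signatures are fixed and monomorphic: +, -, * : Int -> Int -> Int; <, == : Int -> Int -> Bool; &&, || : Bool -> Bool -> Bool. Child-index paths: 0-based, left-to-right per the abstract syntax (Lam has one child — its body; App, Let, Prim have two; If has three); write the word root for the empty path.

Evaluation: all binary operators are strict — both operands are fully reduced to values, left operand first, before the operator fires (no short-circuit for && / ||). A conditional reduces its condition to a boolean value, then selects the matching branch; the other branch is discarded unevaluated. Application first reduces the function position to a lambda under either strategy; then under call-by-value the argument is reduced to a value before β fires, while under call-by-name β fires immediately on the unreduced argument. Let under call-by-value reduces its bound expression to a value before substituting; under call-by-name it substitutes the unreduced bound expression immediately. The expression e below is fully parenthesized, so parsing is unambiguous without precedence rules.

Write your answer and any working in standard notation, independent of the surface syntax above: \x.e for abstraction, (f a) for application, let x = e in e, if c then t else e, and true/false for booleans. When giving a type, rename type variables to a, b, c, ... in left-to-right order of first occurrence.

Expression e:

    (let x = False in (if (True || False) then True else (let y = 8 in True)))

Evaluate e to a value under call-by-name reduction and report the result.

Derivation:
step 0: (let x = false in (if (true || false) then true else (let y = 8 in true)))
step 1: [let@root] (if (true || false) then true else (let y = 8 in true))
step 2: [delta@0] (if true then true else (let y = 8 in true))
step 3: [if@root] true

Answer: true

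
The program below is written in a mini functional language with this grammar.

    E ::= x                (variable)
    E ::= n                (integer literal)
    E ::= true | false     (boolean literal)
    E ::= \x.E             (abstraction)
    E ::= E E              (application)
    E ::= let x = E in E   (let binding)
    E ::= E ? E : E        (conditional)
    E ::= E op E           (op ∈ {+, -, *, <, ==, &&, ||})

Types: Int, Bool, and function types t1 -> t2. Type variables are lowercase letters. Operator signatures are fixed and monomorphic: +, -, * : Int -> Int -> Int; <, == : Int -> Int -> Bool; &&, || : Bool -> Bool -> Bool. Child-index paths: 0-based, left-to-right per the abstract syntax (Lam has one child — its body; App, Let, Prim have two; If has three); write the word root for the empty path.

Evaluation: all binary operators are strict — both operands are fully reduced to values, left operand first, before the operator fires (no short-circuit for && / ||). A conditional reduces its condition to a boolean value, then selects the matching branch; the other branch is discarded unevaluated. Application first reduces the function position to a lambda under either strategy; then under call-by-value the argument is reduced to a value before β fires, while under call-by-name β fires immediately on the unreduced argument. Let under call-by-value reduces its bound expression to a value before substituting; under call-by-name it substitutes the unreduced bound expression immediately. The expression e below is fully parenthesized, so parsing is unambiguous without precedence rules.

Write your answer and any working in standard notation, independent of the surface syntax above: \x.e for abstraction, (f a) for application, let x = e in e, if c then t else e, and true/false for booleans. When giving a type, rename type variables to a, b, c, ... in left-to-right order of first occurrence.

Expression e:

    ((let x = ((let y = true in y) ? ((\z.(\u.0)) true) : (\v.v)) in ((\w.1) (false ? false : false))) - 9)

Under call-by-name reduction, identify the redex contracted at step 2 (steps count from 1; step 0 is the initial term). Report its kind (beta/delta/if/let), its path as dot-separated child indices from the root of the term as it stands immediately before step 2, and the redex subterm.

Working:
step 0: ((let x = (if (let y = true in y) then ((\z.(\u.0)) true) else (\v.v)) in ((\w.1) (if false then false else false))) - 9)
step 1: [let@0] (((\w.1) (if false then false else false)) - 9)
step 2: [beta@0] (1 - 9)

Answer: beta at 0 : ((\w.1) (if false then false else false))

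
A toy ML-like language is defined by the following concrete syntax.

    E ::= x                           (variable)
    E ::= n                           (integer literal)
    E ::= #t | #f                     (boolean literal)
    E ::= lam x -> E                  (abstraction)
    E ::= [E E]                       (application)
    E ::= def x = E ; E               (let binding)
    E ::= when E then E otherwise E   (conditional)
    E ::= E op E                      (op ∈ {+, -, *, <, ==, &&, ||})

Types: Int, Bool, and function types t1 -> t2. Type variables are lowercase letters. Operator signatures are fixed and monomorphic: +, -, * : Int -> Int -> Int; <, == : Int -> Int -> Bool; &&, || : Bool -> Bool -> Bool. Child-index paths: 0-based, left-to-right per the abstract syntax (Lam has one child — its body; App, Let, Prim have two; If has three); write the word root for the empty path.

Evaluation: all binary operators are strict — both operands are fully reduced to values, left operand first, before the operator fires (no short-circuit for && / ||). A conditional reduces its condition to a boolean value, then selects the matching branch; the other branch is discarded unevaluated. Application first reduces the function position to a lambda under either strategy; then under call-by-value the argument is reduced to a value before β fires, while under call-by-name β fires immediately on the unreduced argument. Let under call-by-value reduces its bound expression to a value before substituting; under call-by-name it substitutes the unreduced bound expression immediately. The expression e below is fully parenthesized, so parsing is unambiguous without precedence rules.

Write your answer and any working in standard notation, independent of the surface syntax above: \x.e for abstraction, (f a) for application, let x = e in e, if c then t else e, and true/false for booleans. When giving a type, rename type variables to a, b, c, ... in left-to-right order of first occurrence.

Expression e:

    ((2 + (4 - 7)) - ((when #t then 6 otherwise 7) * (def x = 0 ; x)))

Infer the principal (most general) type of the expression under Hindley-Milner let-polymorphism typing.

Answer: Int

Trace:
  unify Int ~ Int
  unify Int ~ Int
  unify Int ~ Int
  unify Int ~ Int
  unify Int ~ Int
  unify Bool ~ Bool
  unify Int ~ Int
  unify Int ~ Int
let x : Int
x : Int
  unify Int ~ Int
  unify Int ~ Int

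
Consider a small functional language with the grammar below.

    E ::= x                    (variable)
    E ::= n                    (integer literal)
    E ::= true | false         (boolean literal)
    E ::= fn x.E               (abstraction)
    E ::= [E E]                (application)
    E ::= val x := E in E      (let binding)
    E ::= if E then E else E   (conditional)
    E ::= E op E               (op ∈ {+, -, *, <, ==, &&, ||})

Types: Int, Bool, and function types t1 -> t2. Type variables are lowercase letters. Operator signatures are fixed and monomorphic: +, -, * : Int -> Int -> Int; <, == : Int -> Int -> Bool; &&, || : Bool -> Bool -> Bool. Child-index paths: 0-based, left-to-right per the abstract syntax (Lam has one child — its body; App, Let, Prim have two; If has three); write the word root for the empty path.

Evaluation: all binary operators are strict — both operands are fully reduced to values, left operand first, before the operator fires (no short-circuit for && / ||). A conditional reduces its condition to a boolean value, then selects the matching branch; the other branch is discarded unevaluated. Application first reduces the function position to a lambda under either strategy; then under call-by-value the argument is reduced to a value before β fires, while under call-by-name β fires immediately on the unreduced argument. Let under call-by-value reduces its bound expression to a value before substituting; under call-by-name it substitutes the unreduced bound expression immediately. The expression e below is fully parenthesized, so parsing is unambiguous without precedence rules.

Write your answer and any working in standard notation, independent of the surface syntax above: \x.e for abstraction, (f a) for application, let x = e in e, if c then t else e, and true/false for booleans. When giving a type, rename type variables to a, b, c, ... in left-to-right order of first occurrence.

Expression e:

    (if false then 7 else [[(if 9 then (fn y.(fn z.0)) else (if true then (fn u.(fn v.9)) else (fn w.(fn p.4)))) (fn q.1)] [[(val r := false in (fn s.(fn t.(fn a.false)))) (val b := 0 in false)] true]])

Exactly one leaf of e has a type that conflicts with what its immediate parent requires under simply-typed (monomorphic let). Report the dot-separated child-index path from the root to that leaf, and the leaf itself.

Working:
  unify Bool ~ Bool
  unify Int ~ Bool
  FAIL: mismatch Int ~ Bool

Answer: 2.0.0.0 : 9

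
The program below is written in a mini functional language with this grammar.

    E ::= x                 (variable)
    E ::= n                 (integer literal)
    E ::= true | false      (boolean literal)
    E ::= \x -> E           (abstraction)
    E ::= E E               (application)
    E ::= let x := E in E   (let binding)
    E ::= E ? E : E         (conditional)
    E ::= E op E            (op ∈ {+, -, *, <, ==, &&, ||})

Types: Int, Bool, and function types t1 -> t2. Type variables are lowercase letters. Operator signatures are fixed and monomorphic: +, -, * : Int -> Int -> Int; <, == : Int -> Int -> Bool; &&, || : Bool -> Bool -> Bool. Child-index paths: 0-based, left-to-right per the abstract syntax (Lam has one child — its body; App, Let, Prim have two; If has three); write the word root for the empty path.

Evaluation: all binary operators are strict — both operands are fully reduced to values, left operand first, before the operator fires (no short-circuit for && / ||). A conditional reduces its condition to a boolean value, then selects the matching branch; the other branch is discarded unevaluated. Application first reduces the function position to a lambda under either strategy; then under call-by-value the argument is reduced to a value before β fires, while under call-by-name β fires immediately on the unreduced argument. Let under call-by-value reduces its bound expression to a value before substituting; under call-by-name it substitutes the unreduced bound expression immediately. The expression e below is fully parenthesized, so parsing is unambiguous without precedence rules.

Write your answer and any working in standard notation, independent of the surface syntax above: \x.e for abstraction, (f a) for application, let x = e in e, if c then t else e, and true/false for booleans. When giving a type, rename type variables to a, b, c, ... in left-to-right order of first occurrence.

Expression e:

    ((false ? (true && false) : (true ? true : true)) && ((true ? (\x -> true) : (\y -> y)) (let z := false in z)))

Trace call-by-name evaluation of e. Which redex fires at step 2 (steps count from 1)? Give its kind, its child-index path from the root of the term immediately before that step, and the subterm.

Trace:
step 0: ((if false then (true && false) else (if true then true else true)) && ((if true then (\x.true) else (\y.y)) (let z = false in z)))
step 1: [if@0] ((if true then true else true) && ((if true then (\x.true) else (\y.y)) (let z = false in z)))
step 2: [if@0] (true && ((if true then (\x.true) else (\y.y)) (let z = false in z)))

Answer: if at 0 : (if true then true else true)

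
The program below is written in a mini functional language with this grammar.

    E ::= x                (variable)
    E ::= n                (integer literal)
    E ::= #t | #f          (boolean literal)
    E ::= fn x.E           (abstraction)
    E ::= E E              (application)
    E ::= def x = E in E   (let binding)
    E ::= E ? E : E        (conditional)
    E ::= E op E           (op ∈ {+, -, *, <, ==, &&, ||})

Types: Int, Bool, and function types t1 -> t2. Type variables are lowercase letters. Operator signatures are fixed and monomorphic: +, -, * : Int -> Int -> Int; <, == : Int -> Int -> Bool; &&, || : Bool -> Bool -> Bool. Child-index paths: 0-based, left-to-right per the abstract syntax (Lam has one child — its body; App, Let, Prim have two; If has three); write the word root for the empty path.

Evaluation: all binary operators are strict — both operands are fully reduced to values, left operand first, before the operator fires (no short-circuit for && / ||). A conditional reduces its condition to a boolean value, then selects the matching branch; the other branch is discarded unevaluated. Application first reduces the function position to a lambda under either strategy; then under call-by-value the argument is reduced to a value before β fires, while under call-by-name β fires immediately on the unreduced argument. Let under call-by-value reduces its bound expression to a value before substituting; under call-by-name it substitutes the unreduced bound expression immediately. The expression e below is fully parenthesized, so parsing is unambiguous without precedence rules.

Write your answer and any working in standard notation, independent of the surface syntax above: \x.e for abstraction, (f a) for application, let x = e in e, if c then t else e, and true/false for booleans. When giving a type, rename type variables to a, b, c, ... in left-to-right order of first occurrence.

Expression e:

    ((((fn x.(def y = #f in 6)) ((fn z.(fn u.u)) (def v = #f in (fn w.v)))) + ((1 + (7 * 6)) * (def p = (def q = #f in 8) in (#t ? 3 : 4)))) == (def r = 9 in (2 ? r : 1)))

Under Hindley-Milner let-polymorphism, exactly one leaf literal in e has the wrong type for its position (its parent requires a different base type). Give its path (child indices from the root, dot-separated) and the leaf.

Answer: 1.1.0 : 2

Working:
let y : Bool
\x._ : a -> Int
u : c
\u._ : c -> c
\z._ : b -> c -> c
let v : Bool
v : Bool
\w._ : d -> Bool
  unify b -> c -> c ~ (d -> Bool) -> e
  unify b ~ d -> Bool
  unify c -> c ~ e
_ _ : c -> c
  unify a -> Int ~ (c -> c) -> f
  unify a ~ c -> c
  unify Int ~ f
_ _ : Int
  unify Int ~ Int
  unify Int ~ Int
  unify Int ~ Int
  unify Int ~ Int
  unify Int ~ Int
  unify Int ~ Int
let q : Bool
let p : Int
  unify Bool ~ Bool
  unify Int ~ Int
  unify Int ~ Int
  unify Int ~ Int
  unify Int ~ Int
let r : Int
  unify Int ~ Bool
  FAIL: mismatch Int ~ Bool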